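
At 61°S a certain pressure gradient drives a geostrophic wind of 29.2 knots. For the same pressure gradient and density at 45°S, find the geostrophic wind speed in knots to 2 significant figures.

36 knots

With the same pressure gradient and density, V_g ∝ 1/f ∝ 1/sin φ.
V₂ = V₁ · sin φ₁ / sin φ₂ = 29.2 × sin 61° / sin 45°
V₂ = 29.2 × 0.8746/0.7071 = 36 knots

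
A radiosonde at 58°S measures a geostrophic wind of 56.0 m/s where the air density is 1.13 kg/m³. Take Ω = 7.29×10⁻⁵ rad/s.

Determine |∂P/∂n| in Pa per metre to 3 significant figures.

7.82×10⁻³ Pa/m

Coriolis parameter at 58°S:
f = 2Ω sin φ = 2 × 7.29×10⁻⁵ × sin 58° = 1.24×10⁻⁴ s⁻¹
Geostrophic balance rearranged: |∂P/∂n| = f ρ V_g
|∂P/∂n| = 1.24×10⁻⁴ × 1.13 × 56.0 = 7.82×10⁻³ Pa/m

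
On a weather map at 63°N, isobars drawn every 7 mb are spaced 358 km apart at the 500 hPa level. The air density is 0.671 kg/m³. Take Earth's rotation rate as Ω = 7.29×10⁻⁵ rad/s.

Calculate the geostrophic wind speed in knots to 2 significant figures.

44 knots

Coriolis parameter at 63°N:
f = 2Ω sin φ = 2 × 7.29×10⁻⁵ × sin 63° = 1.30×10⁻⁴ s⁻¹
Pressure gradient: |∂P/∂n| = 700 Pa / 358000 m = 1.96×10⁻³ Pa/m
Geostrophic balance (pressure-gradient force = Coriolis force):
V_g = (1/(fρ)) |∂P/∂n| = 1.96×10⁻³ / (1.30×10⁻⁴ × 0.671) = 22.4 m/s
Converting: 22.4 m/s × 1.944 = 44 knots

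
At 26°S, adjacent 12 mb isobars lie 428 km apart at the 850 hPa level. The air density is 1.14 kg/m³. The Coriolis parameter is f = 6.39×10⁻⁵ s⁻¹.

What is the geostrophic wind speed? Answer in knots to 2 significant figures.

Pressure gradient: |∂P/∂n| = 1200 Pa / 428000 m = 2.80×10⁻³ Pa/m
Geostrophic balance (pressure-gradient force = Coriolis force):
V_g = (1/(fρ)) |∂P/∂n| = 2.80×10⁻³ / (6.39×10⁻⁵ × 1.14) = 38.5 m/s
Converting: 38.5 m/s × 1.944 = 75 knots

75 knots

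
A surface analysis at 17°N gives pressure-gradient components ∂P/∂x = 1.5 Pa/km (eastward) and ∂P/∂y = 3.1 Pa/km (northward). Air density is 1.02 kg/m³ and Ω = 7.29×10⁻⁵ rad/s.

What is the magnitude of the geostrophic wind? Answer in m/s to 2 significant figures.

79 m/s

Coriolis parameter at 17°N:
f = 2Ω sin φ = 2 × 7.29×10⁻⁵ × sin 17° = 4.26×10⁻⁵ s⁻¹
Component geostrophic relations (x east, y north):
u_g = −(1/(fρ)) ∂P/∂y,  v_g = (1/(fρ)) ∂P/∂x
u_g = −(3.1×10⁻³)/(4.26×10⁻⁵ × 1.02) = −71.3 m/s;  v_g = (1.5×10⁻³)/(4.26×10⁻⁵ × 1.02) = 34.5 m/s
|V_g| = √(u_g² + v_g²) = 79.2 m/s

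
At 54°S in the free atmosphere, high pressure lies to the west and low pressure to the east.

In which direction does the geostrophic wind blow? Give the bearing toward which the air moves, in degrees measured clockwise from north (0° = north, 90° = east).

The pressure-gradient force points toward the east (bearing 090°).
Geostrophic balance: in the Southern Hemisphere the Coriolis force deflects motion to the left, so the geostrophic wind blows 90° to the left of the pressure-gradient force (low pressure on the right).
Rotating 090° by 90° counterclockwise gives 000° — the wind blows toward the north.

000°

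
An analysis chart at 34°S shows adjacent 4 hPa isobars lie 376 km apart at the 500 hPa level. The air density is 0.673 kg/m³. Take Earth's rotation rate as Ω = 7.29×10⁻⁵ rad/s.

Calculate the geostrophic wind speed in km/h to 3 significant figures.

69.8 km/h

Coriolis parameter at 34°S:
f = 2Ω sin φ = 2 × 7.29×10⁻⁵ × sin 34° = 8.15×10⁻⁵ s⁻¹
Pressure gradient: |∂P/∂n| = 400 Pa / 376000 m = 1.06×10⁻³ Pa/m
Geostrophic balance (pressure-gradient force = Coriolis force):
V_g = (1/(fρ)) |∂P/∂n| = 1.06×10⁻³ / (8.15×10⁻⁵ × 0.673) = 19.4 m/s
Converting: 19.4 m/s × 3.6 = 69.8 km/h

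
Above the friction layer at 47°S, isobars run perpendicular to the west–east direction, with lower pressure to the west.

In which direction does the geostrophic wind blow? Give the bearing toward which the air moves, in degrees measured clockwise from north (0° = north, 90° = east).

180°

The pressure-gradient force points toward the west (bearing 270°).
Geostrophic balance: in the Southern Hemisphere the Coriolis force deflects motion to the left, so the geostrophic wind blows 90° to the left of the pressure-gradient force (low pressure on the right).
Rotating 270° by 90° counterclockwise gives 180° — the wind blows toward the south.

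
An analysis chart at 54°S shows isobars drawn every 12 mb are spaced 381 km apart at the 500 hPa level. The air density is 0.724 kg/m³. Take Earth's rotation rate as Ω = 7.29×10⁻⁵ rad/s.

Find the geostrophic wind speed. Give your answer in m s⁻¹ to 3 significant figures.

36.9 m s⁻¹

Coriolis parameter at 54°S:
f = 2Ω sin φ = 2 × 7.29×10⁻⁵ × sin 54° = 1.18×10⁻⁴ s⁻¹
Pressure gradient: |∂P/∂n| = 1200 Pa / 381000 m = 3.15×10⁻³ Pa/m
Geostrophic balance (pressure-gradient force = Coriolis force):
V_g = (1/(fρ)) |∂P/∂n| = 3.15×10⁻³ / (1.18×10⁻⁴ × 0.724) = 36.9 m/s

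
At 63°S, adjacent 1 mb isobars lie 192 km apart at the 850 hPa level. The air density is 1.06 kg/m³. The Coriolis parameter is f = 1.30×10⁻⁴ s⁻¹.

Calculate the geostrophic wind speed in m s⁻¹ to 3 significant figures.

3.78 m s⁻¹

Pressure gradient: |∂P/∂n| = 100 Pa / 192000 m = 5.21×10⁻⁴ Pa/m
Geostrophic balance (pressure-gradient force = Coriolis force):
V_g = (1/(fρ)) |∂P/∂n| = 5.21×10⁻⁴ / (1.30×10⁻⁴ × 1.06) = 3.78 m/s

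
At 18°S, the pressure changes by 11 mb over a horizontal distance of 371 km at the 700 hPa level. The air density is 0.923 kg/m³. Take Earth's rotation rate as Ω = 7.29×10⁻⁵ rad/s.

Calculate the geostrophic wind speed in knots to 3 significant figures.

139 knots

Coriolis parameter at 18°S:
f = 2Ω sin φ = 2 × 7.29×10⁻⁵ × sin 18° = 4.51×10⁻⁵ s⁻¹
Pressure gradient: |∂P/∂n| = 1100 Pa / 371000 m = 2.96×10⁻³ Pa/m
Geostrophic balance (pressure-gradient force = Coriolis force):
V_g = (1/(fρ)) |∂P/∂n| = 2.96×10⁻³ / (4.51×10⁻⁵ × 0.923) = 71.3 m/s
Converting: 71.3 m/s × 1.944 = 139 knots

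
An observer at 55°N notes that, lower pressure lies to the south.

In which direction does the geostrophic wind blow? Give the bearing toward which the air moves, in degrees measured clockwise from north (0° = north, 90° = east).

The pressure-gradient force points toward the south (bearing 180°).
Geostrophic balance: in the Northern Hemisphere the Coriolis force deflects motion to the right, so the geostrophic wind blows 90° to the right of the pressure-gradient force (low pressure on the left).
Rotating 180° by 90° clockwise gives 270° — the wind blows toward the west.

270°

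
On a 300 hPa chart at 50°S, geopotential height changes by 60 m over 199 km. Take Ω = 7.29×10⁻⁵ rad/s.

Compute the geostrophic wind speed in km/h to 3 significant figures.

95.3 km/h

Coriolis parameter at 50°S:
f = 2Ω sin φ = 2 × 7.29×10⁻⁵ × sin 50° = 1.12×10⁻⁴ s⁻¹
Height gradient: |∂Z/∂n| = 60 m / 199000 m = 3.02×10⁻⁴
On a pressure surface, geostrophic balance gives V_g = (g/f)|∂Z/∂n|:
V_g = 9.81 × 3.02×10⁻⁴ / 1.12×10⁻⁴ = 26.5 m/s
Converting: 26.5 m/s × 3.6 = 95.3 km/h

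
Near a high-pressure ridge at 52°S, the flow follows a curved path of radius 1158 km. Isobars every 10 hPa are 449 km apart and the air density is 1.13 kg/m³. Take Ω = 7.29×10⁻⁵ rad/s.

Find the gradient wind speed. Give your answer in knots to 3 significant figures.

39.3 knots

Coriolis parameter at 52°S:
f = 2Ω sin φ = 2 × 7.29×10⁻⁵ × sin 52° = 1.15×10⁻⁴ s⁻¹
Pressure gradient: |∂P/∂n| = 1000 Pa / 449000 m = 2.23×10⁻³ Pa/m
Geostrophic speed: V_g = |∂P/∂n|/(fρ) = 2.23×10⁻³/(1.15×10⁻⁴ × 1.13) = 17.2 m/s
Around a high, pressure-gradient force acts outward with centrifugal, so Coriolis balances both:
fV = (1/ρ)|∂P/∂n| + V²/R  →  V² − fR·V + fR·V_g = 0
With fR = 1.15×10⁻⁴ × 1158×10³ m = 133 m/s:
V = [fR − √((fR)² − 4 fR V_g)]/2 = [133 − √(133² − 4×133×17.2)]/2 = 20.2 m/s
Supergeostrophic (V > V_g = 17.2 m/s), as expected around a high.
Converting: 20.2 m/s × 1.944 = 39.3 knots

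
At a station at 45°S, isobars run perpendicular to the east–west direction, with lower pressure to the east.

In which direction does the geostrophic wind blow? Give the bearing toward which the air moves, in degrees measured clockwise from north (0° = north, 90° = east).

The pressure-gradient force points toward the east (bearing 090°).
Geostrophic balance: in the Southern Hemisphere the Coriolis force deflects motion to the left, so the geostrophic wind blows 90° to the left of the pressure-gradient force (low pressure on the right).
Rotating 090° by 90° counterclockwise gives 000° — the wind blows toward the north.

000°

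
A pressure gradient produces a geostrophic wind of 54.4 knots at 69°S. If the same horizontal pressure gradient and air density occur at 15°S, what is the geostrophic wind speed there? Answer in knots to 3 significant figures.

196 knots

With the same pressure gradient and density, V_g ∝ 1/f ∝ 1/sin φ.
V₂ = V₁ · sin φ₁ / sin φ₂ = 54.4 × sin 69° / sin 15°
V₂ = 54.4 × 0.9336/0.2588 = 196 knots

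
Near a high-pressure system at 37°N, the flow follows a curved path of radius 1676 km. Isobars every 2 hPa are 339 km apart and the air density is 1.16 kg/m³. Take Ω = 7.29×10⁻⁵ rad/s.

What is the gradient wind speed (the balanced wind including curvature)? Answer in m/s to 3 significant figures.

6.04 m/s

Coriolis parameter at 37°N:
f = 2Ω sin φ = 2 × 7.29×10⁻⁵ × sin 37° = 8.77×10⁻⁵ s⁻¹
Pressure gradient: |∂P/∂n| = 200 Pa / 339000 m = 5.90×10⁻⁴ Pa/m
Geostrophic speed: V_g = |∂P/∂n|/(fρ) = 5.90×10⁻⁴/(8.77×10⁻⁵ × 1.16) = 5.80 m/s
Around a high, pressure-gradient force acts outward with centrifugal, so Coriolis balances both:
fV = (1/ρ)|∂P/∂n| + V²/R  →  V² − fR·V + fR·V_g = 0
With fR = 8.77×10⁻⁵ × 1676×10³ m = 147 m/s:
V = [fR − √((fR)² − 4 fR V_g)]/2 = [147 − √(147² − 4×147×5.8)]/2 = 6.04 m/s
Supergeostrophic (V > V_g = 5.8 m/s), as expected around a high.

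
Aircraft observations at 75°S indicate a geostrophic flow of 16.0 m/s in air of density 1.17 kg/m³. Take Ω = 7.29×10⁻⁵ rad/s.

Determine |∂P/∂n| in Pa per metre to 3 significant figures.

2.64×10⁻³ Pa/m

Coriolis parameter at 75°S:
f = 2Ω sin φ = 2 × 7.29×10⁻⁵ × sin 75° = 1.41×10⁻⁴ s⁻¹
Geostrophic balance rearranged: |∂P/∂n| = f ρ V_g
|∂P/∂n| = 1.41×10⁻⁴ × 1.17 × 16.0 = 2.64×10⁻³ Pa/m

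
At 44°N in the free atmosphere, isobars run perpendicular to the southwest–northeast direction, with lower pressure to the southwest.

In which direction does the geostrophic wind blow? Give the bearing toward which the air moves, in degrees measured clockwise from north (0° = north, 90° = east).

The pressure-gradient force points toward the southwest (bearing 225°).
Geostrophic balance: in the Northern Hemisphere the Coriolis force deflects motion to the right, so the geostrophic wind blows 90° to the right of the pressure-gradient force (low pressure on the left).
Rotating 225° by 90° clockwise gives 315° — the wind blows toward the northwest.

315°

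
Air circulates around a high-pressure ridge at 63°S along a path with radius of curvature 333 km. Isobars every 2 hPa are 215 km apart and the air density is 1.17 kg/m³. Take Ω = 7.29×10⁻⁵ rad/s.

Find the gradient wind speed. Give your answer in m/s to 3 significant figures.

Coriolis parameter at 63°S:
f = 2Ω sin φ = 2 × 7.29×10⁻⁵ × sin 63° = 1.30×10⁻⁴ s⁻¹
Pressure gradient: |∂P/∂n| = 200 Pa / 215000 m = 9.30×10⁻⁴ Pa/m
Geostrophic speed: V_g = |∂P/∂n|/(fρ) = 9.30×10⁻⁴/(1.30×10⁻⁴ × 1.17) = 6.12 m/s
Around a high, pressure-gradient force acts outward with centrifugal, so Coriolis balances both:
fV = (1/ρ)|∂P/∂n| + V²/R  →  V² − fR·V + fR·V_g = 0
With fR = 1.30×10⁻⁴ × 333×10³ m = 43.3 m/s:
V = [fR − √((fR)² − 4 fR V_g)]/2 = [43.3 − √(43.3² − 4×43.3×6.12)]/2 = 7.38 m/s
Supergeostrophic (V > V_g = 6.12 m/s), as expected around a high.

7.38 m/s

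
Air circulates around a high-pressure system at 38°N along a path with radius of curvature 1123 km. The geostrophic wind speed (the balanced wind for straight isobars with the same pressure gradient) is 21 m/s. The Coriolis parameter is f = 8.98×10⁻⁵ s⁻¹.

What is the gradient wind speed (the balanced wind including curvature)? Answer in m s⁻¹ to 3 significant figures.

Around a high, pressure-gradient force acts outward with centrifugal, so Coriolis balances both:
fV = (1/ρ)|∂P/∂n| + V²/R  →  V² − fR·V + fR·V_g = 0
With fR = 8.98×10⁻⁵ × 1123×10³ m = 101 m/s:
V = [fR − √((fR)² − 4 fR V_g)]/2 = [101 − √(101² − 4×101×21)]/2 = 29.8 m/s
Supergeostrophic (V > V_g = 21 m/s), as expected around a high.

29.8 m s⁻¹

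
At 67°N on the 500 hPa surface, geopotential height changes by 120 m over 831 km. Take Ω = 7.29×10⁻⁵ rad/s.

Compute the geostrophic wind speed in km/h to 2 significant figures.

38 km/h

Coriolis parameter at 67°N:
f = 2Ω sin φ = 2 × 7.29×10⁻⁵ × sin 67° = 1.34×10⁻⁴ s⁻¹
Height gradient: |∂Z/∂n| = 120 m / 831000 m = 1.44×10⁻⁴
On a pressure surface, geostrophic balance gives V_g = (g/f)|∂Z/∂n|:
V_g = 9.81 × 1.44×10⁻⁴ / 1.34×10⁻⁴ = 10.6 m/s
Converting: 10.6 m/s × 3.6 = 38 km/h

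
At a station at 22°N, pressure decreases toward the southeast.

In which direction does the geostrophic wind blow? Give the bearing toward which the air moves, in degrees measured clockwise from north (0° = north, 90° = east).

225°

The pressure-gradient force points toward the southeast (bearing 135°).
Geostrophic balance: in the Northern Hemisphere the Coriolis force deflects motion to the right, so the geostrophic wind blows 90° to the right of the pressure-gradient force (low pressure on the left).
Rotating 135° by 90° clockwise gives 225° — the wind blows toward the southwest.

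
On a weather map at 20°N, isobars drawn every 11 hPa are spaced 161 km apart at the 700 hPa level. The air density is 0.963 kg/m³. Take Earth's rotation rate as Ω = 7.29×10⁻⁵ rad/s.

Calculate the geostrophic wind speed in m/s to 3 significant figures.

Coriolis parameter at 20°N:
f = 2Ω sin φ = 2 × 7.29×10⁻⁵ × sin 20° = 4.99×10⁻⁵ s⁻¹
Pressure gradient: |∂P/∂n| = 1100 Pa / 161000 m = 6.83×10⁻³ Pa/m
Geostrophic balance (pressure-gradient force = Coriolis force):
V_g = (1/(fρ)) |∂P/∂n| = 6.83×10⁻³ / (4.99×10⁻⁵ × 0.963) = 142 m/s

142 m/s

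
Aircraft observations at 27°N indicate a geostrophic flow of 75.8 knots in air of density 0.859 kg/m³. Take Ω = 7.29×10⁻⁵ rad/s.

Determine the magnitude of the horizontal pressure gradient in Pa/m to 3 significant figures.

Coriolis parameter at 27°N:
f = 2Ω sin φ = 2 × 7.29×10⁻⁵ × sin 27° = 6.62×10⁻⁵ s⁻¹
Wind speed in SI: 75.8 knots = 39.0 m/s
Geostrophic balance rearranged: |∂P/∂n| = f ρ V_g
|∂P/∂n| = 6.62×10⁻⁵ × 0.859 × 39.0 = 2.22×10⁻³ Pa/m

2.22×10⁻³ Pa/m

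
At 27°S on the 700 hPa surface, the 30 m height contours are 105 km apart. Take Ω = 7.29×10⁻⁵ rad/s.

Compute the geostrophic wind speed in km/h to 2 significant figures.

150 km/h

Coriolis parameter at 27°S:
f = 2Ω sin φ = 2 × 7.29×10⁻⁵ × sin 27° = 6.62×10⁻⁵ s⁻¹
Height gradient: |∂Z/∂n| = 30 m / 105000 m = 2.86×10⁻⁴
On a pressure surface, geostrophic balance gives V_g = (g/f)|∂Z/∂n|:
V_g = 9.81 × 2.86×10⁻⁴ / 6.62×10⁻⁵ = 42.3 m/s
Converting: 42.3 m/s × 3.6 = 150 km/h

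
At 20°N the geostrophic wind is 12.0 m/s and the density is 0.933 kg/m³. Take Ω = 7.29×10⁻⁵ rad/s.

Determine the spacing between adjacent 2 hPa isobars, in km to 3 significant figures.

358 km

Coriolis parameter at 20°N:
f = 2Ω sin φ = 2 × 7.29×10⁻⁵ × sin 20° = 4.99×10⁻⁵ s⁻¹
Geostrophic balance rearranged: |∂P/∂n| = f ρ V_g
|∂P/∂n| = 4.99×10⁻⁵ × 0.933 × 12.0 = 5.58×10⁻⁴ Pa/m
Isobar spacing: Δn = ΔP/|∂P/∂n| = 200 Pa / 5.58×10⁻⁴ Pa/m = 358227 m ≈ 358 km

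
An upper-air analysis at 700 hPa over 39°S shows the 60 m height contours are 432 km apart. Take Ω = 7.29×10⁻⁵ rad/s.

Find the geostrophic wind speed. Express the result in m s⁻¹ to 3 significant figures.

14.8 m s⁻¹

Coriolis parameter at 39°S:
f = 2Ω sin φ = 2 × 7.29×10⁻⁵ × sin 39° = 9.18×10⁻⁵ s⁻¹
Height gradient: |∂Z/∂n| = 60 m / 432000 m = 1.39×10⁻⁴
On a pressure surface, geostrophic balance gives V_g = (g/f)|∂Z/∂n|:
V_g = 9.81 × 1.39×10⁻⁴ / 9.18×10⁻⁵ = 14.8 m/s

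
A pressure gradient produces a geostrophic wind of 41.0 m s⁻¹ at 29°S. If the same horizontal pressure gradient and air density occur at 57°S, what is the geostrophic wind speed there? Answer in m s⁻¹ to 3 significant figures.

23.7 m s⁻¹

With the same pressure gradient and density, V_g ∝ 1/f ∝ 1/sin φ.
V₂ = V₁ · sin φ₁ / sin φ₂ = 41.0 × sin 29° / sin 57°
V₂ = 41.0 × 0.4848/0.8387 = 23.7 m s⁻¹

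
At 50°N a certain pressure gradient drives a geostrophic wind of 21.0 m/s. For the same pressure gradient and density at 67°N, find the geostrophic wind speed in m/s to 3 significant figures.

With the same pressure gradient and density, V_g ∝ 1/f ∝ 1/sin φ.
V₂ = V₁ · sin φ₁ / sin φ₂ = 21.0 × sin 50° / sin 67°
V₂ = 21.0 × 0.7660/0.9205 = 17.5 m/s

17.5 m/s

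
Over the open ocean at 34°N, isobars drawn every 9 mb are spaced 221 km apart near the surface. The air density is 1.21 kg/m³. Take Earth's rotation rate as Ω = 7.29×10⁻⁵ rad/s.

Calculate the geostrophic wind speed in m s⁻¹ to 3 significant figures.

41.3 m s⁻¹

Coriolis parameter at 34°N:
f = 2Ω sin φ = 2 × 7.29×10⁻⁵ × sin 34° = 8.15×10⁻⁵ s⁻¹
Pressure gradient: |∂P/∂n| = 900 Pa / 221000 m = 4.07×10⁻³ Pa/m
Geostrophic balance (pressure-gradient force = Coriolis force):
V_g = (1/(fρ)) |∂P/∂n| = 4.07×10⁻³ / (8.15×10⁻⁵ × 1.21) = 41.3 m/s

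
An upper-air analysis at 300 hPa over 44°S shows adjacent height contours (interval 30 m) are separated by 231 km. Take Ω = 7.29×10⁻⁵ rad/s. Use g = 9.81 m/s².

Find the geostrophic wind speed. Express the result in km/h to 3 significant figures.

Coriolis parameter at 44°S:
f = 2Ω sin φ = 2 × 7.29×10⁻⁵ × sin 44° = 1.01×10⁻⁴ s⁻¹
Height gradient: |∂Z/∂n| = 30 m / 231000 m = 1.30×10⁻⁴
On a pressure surface, geostrophic balance gives V_g = (g/f)|∂Z/∂n|:
V_g = 9.81 × 1.30×10⁻⁴ / 1.01×10⁻⁴ = 12.6 m/s
Converting: 12.6 m/s × 3.6 = 45.3 km/h

45.3 km/h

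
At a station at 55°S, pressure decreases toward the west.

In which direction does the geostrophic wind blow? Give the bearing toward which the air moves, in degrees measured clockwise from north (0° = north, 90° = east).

The pressure-gradient force points toward the west (bearing 270°).
Geostrophic balance: in the Southern Hemisphere the Coriolis force deflects motion to the left, so the geostrophic wind blows 90° to the left of the pressure-gradient force (low pressure on the right).
Rotating 270° by 90° counterclockwise gives 180° — the wind blows toward the south.

180°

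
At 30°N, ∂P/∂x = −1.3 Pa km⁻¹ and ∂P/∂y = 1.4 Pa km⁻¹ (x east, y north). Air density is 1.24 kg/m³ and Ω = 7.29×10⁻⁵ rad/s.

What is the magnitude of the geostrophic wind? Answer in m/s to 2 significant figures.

21 m/s

Coriolis parameter at 30°N:
f = 2Ω sin φ = 2 × 7.29×10⁻⁵ × sin 30° = 7.29×10⁻⁵ s⁻¹
Component geostrophic relations (x east, y north):
u_g = −(1/(fρ)) ∂P/∂y,  v_g = (1/(fρ)) ∂P/∂x
u_g = −(1.4×10⁻³)/(7.29×10⁻⁵ × 1.24) = −15.5 m/s;  v_g = (−1.3×10⁻³)/(7.29×10⁻⁵ × 1.24) = −14.4 m/s
|V_g| = √(u_g² + v_g²) = 21.1 m/s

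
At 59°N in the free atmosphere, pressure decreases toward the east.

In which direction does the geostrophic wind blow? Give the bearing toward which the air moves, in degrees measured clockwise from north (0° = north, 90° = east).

The pressure-gradient force points toward the east (bearing 090°).
Geostrophic balance: in the Northern Hemisphere the Coriolis force deflects motion to the right, so the geostrophic wind blows 90° to the right of the pressure-gradient force (low pressure on the left).
Rotating 090° by 90° clockwise gives 180° — the wind blows toward the south.

180°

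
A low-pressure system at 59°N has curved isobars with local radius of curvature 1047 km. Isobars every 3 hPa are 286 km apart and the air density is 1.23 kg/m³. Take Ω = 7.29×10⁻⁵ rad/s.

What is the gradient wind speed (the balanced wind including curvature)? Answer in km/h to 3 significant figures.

Coriolis parameter at 59°N:
f = 2Ω sin φ = 2 × 7.29×10⁻⁵ × sin 59° = 1.25×10⁻⁴ s⁻¹
Pressure gradient: |∂P/∂n| = 300 Pa / 286000 m = 1.05×10⁻³ Pa/m
Geostrophic speed: V_g = |∂P/∂n|/(fρ) = 1.05×10⁻³/(1.25×10⁻⁴ × 1.23) = 6.82 m/s
Around a low, centrifugal force acts outward with Coriolis, so pressure-gradient force balances both:
(1/ρ)|∂P/∂n| = fV + V²/R  →  V² + fR·V − fR·V_g = 0
With fR = 1.25×10⁻⁴ × 1047×10³ m = 131 m/s:
V = [−fR + √((fR)² + 4 fR V_g)]/2 = [−131 + √(131² + 4×131×6.82)]/2 = 6.5 m/s
Subgeostrophic (V < V_g = 6.82 m/s), as expected around a low.
Converting: 6.5 m/s × 3.6 = 23.4 km/h

23.4 km/h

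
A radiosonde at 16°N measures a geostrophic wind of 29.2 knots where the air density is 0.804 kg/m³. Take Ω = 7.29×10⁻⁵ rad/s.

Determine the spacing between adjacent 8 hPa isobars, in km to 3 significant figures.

Coriolis parameter at 16°N:
f = 2Ω sin φ = 2 × 7.29×10⁻⁵ × sin 16° = 4.02×10⁻⁵ s⁻¹
Wind speed in SI: 29.2 knots = 15.0 m/s
Geostrophic balance rearranged: |∂P/∂n| = f ρ V_g
|∂P/∂n| = 4.02×10⁻⁵ × 0.804 × 15.0 = 4.85×10⁻⁴ Pa/m
Isobar spacing: Δn = ΔP/|∂P/∂n| = 800 Pa / 4.85×10⁻⁴ Pa/m = 1648228 m ≈ 1650 km

1650 km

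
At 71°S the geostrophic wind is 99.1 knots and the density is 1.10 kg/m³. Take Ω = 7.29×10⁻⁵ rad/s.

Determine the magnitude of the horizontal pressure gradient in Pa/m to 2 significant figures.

7.7×10⁻³ Pa/m

Coriolis parameter at 71°S:
f = 2Ω sin φ = 2 × 7.29×10⁻⁵ × sin 71° = 1.38×10⁻⁴ s⁻¹
Wind speed in SI: 99.1 knots = 51.0 m/s
Geostrophic balance rearranged: |∂P/∂n| = f ρ V_g
|∂P/∂n| = 1.38×10⁻⁴ × 1.10 × 51.0 = 7.73×10⁻³ Pa/m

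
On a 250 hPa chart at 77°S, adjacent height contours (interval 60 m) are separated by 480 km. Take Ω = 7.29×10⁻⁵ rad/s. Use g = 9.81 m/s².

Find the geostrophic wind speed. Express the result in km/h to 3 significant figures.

Coriolis parameter at 77°S:
f = 2Ω sin φ = 2 × 7.29×10⁻⁵ × sin 77° = 1.42×10⁻⁴ s⁻¹
Height gradient: |∂Z/∂n| = 60 m / 480000 m = 1.25×10⁻⁴
On a pressure surface, geostrophic balance gives V_g = (g/f)|∂Z/∂n|:
V_g = 9.81 × 1.25×10⁻⁴ / 1.42×10⁻⁴ = 8.63 m/s
Converting: 8.63 m/s × 3.6 = 31.1 km/h

31.1 km/h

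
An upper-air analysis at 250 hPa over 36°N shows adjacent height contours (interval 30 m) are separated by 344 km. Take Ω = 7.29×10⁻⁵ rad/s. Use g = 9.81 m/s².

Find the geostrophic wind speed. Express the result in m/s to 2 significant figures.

Coriolis parameter at 36°N:
f = 2Ω sin φ = 2 × 7.29×10⁻⁵ × sin 36° = 8.57×10⁻⁵ s⁻¹
Height gradient: |∂Z/∂n| = 30 m / 344000 m = 8.72×10⁻⁵
On a pressure surface, geostrophic balance gives V_g = (g/f)|∂Z/∂n|:
V_g = 9.81 × 8.72×10⁻⁵ / 8.57×10⁻⁵ = 9.98 m/s

10.0 m/s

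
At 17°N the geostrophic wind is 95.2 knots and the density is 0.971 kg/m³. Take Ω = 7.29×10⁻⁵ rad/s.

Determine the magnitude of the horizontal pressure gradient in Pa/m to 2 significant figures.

Coriolis parameter at 17°N:
f = 2Ω sin φ = 2 × 7.29×10⁻⁵ × sin 17° = 4.26×10⁻⁵ s⁻¹
Wind speed in SI: 95.2 knots = 49.0 m/s
Geostrophic balance rearranged: |∂P/∂n| = f ρ V_g
|∂P/∂n| = 4.26×10⁻⁵ × 0.971 × 49.0 = 2.03×10⁻³ Pa/m

2.0×10⁻³ Pa/m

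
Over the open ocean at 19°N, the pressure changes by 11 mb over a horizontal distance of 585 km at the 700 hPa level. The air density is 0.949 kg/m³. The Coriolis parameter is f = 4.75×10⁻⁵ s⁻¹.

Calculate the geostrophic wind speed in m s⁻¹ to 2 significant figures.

Pressure gradient: |∂P/∂n| = 1100 Pa / 585000 m = 1.88×10⁻³ Pa/m
Geostrophic balance (pressure-gradient force = Coriolis force):
V_g = (1/(fρ)) |∂P/∂n| = 1.88×10⁻³ / (4.75×10⁻⁵ × 0.949) = 41.7 m/s

42 m s⁻¹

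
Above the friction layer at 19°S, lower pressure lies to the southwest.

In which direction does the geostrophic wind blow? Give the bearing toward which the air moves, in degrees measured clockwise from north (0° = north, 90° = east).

The pressure-gradient force points toward the southwest (bearing 225°).
Geostrophic balance: in the Southern Hemisphere the Coriolis force deflects motion to the left, so the geostrophic wind blows 90° to the left of the pressure-gradient force (low pressure on the right).
Rotating 225° by 90° counterclockwise gives 135° — the wind blows toward the southeast.

135°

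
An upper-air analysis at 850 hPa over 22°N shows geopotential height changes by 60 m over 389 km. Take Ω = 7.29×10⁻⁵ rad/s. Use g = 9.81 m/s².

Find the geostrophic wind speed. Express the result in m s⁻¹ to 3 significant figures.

27.7 m s⁻¹

Coriolis parameter at 22°N:
f = 2Ω sin φ = 2 × 7.29×10⁻⁵ × sin 22° = 5.46×10⁻⁵ s⁻¹
Height gradient: |∂Z/∂n| = 60 m / 389000 m = 1.54×10⁻⁴
On a pressure surface, geostrophic balance gives V_g = (g/f)|∂Z/∂n|:
V_g = 9.81 × 1.54×10⁻⁴ / 5.46×10⁻⁵ = 27.7 m/s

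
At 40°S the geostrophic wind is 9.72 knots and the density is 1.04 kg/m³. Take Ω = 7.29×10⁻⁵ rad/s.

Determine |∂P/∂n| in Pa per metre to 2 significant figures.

Coriolis parameter at 40°S:
f = 2Ω sin φ = 2 × 7.29×10⁻⁵ × sin 40° = 9.37×10⁻⁵ s⁻¹
Wind speed in SI: 9.72 knots = 5.00 m/s
Geostrophic balance rearranged: |∂P/∂n| = f ρ V_g
|∂P/∂n| = 9.37×10⁻⁵ × 1.04 × 5.00 = 4.87×10⁻⁴ Pa/m

4.9×10⁻⁴ Pa/m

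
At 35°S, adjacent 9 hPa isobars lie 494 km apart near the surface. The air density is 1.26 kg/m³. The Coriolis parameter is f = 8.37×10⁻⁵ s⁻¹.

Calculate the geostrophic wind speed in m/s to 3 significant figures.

17.3 m/s

Pressure gradient: |∂P/∂n| = 900 Pa / 494000 m = 1.82×10⁻³ Pa/m
Geostrophic balance (pressure-gradient force = Coriolis force):
V_g = (1/(fρ)) |∂P/∂n| = 1.82×10⁻³ / (8.37×10⁻⁵ × 1.26) = 17.3 m/s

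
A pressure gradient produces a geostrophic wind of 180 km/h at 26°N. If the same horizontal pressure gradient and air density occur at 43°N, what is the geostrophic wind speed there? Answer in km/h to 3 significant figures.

With the same pressure gradient and density, V_g ∝ 1/f ∝ 1/sin φ.
V₂ = V₁ · sin φ₁ / sin φ₂ = 180 × sin 26° / sin 43°
V₂ = 180 × 0.4384/0.6820 = 116 km/h

116 km/h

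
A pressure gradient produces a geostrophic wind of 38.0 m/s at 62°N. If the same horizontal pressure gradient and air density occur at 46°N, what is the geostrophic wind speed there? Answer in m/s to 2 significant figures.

47 m/s

With the same pressure gradient and density, V_g ∝ 1/f ∝ 1/sin φ.
V₂ = V₁ · sin φ₁ / sin φ₂ = 38.0 × sin 62° / sin 46°
V₂ = 38.0 × 0.8829/0.7193 = 47 m/s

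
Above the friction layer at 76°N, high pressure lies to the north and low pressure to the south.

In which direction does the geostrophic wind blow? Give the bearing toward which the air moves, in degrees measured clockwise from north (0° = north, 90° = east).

The pressure-gradient force points toward the south (bearing 180°).
Geostrophic balance: in the Northern Hemisphere the Coriolis force deflects motion to the right, so the geostrophic wind blows 90° to the right of the pressure-gradient force (low pressure on the left).
Rotating 180° by 90° clockwise gives 270° — the wind blows toward the west.

270°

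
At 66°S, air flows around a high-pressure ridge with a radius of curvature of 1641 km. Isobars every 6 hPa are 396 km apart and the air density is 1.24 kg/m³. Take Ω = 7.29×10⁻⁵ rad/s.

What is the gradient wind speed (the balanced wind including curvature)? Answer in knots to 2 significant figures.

Coriolis parameter at 66°S:
f = 2Ω sin φ = 2 × 7.29×10⁻⁵ × sin 66° = 1.33×10⁻⁴ s⁻¹
Pressure gradient: |∂P/∂n| = 600 Pa / 396000 m = 1.52×10⁻³ Pa/m
Geostrophic speed: V_g = |∂P/∂n|/(fρ) = 1.52×10⁻³/(1.33×10⁻⁴ × 1.24) = 9.17 m/s
Around a high, pressure-gradient force acts outward with centrifugal, so Coriolis balances both:
fV = (1/ρ)|∂P/∂n| + V²/R  →  V² − fR·V + fR·V_g = 0
With fR = 1.33×10⁻⁴ × 1641×10³ m = 219 m/s:
V = [fR − √((fR)² − 4 fR V_g)]/2 = [219 − √(219² − 4×219×9.17)]/2 = 9.59 m/s
Supergeostrophic (V > V_g = 9.17 m/s), as expected around a high.
Converting: 9.59 m/s × 1.944 = 19 knots

19 knots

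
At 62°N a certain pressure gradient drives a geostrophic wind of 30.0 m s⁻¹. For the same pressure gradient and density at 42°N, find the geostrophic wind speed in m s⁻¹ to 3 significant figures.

39.6 m s⁻¹

With the same pressure gradient and density, V_g ∝ 1/f ∝ 1/sin φ.
V₂ = V₁ · sin φ₁ / sin φ₂ = 30.0 × sin 62° / sin 42°
V₂ = 30.0 × 0.8829/0.6691 = 39.6 m s⁻¹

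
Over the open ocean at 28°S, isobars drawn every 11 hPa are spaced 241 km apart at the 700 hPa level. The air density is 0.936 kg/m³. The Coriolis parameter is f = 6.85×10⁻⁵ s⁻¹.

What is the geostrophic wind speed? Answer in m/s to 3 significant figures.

71.2 m/s

Pressure gradient: |∂P/∂n| = 1100 Pa / 241000 m = 4.56×10⁻³ Pa/m
Geostrophic balance (pressure-gradient force = Coriolis force):
V_g = (1/(fρ)) |∂P/∂n| = 4.56×10⁻³ / (6.85×10⁻⁵ × 0.936) = 71.2 m/s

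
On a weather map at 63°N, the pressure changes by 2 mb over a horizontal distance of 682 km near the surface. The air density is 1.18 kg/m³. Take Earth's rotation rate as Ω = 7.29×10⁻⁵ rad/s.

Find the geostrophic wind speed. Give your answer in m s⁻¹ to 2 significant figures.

Coriolis parameter at 63°N:
f = 2Ω sin φ = 2 × 7.29×10⁻⁵ × sin 63° = 1.30×10⁻⁴ s⁻¹
Pressure gradient: |∂P/∂n| = 200 Pa / 682000 m = 2.93×10⁻⁴ Pa/m
Geostrophic balance (pressure-gradient force = Coriolis force):
V_g = (1/(fρ)) |∂P/∂n| = 2.93×10⁻⁴ / (1.30×10⁻⁴ × 1.18) = 1.91 m/s

1.9 m s⁻¹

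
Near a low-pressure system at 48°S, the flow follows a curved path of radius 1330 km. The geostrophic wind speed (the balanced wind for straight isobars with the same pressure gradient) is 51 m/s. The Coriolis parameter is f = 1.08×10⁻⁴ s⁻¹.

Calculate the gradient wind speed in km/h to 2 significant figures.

140 km/h

Around a low, centrifugal force acts outward with Coriolis, so pressure-gradient force balances both:
(1/ρ)|∂P/∂n| = fV + V²/R  →  V² + fR·V − fR·V_g = 0
With fR = 1.08×10⁻⁴ × 1330×10³ m = 144 m/s:
V = [−fR + √((fR)² + 4 fR V_g)]/2 = [−144 + √(144² + 4×144×51)]/2 = 39.9 m/s
Subgeostrophic (V < V_g = 51 m/s), as expected around a low.
Converting: 39.9 m/s × 3.6 = 140 km/h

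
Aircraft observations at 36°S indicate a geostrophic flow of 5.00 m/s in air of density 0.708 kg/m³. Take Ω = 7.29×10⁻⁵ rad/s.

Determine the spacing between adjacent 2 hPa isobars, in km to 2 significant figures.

660 km

Coriolis parameter at 36°S:
f = 2Ω sin φ = 2 × 7.29×10⁻⁵ × sin 36° = 8.57×10⁻⁵ s⁻¹
Geostrophic balance rearranged: |∂P/∂n| = f ρ V_g
|∂P/∂n| = 8.57×10⁻⁵ × 0.708 × 5.00 = 3.03×10⁻⁴ Pa/m
Isobar spacing: Δn = ΔP/|∂P/∂n| = 200 Pa / 3.03×10⁻⁴ Pa/m = 659251 m ≈ 660 km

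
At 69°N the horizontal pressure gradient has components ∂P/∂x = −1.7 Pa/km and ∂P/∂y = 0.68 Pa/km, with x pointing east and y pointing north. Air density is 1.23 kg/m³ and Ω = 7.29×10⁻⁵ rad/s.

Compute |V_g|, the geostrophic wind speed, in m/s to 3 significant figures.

10.9 m/s

Coriolis parameter at 69°N:
f = 2Ω sin φ = 2 × 7.29×10⁻⁵ × sin 69° = 1.36×10⁻⁴ s⁻¹
Component geostrophic relations (x east, y north):
u_g = −(1/(fρ)) ∂P/∂y,  v_g = (1/(fρ)) ∂P/∂x
u_g = −(0.68×10⁻³)/(1.36×10⁻⁴ × 1.23) = −4.06 m/s;  v_g = (−1.7×10⁻³)/(1.36×10⁻⁴ × 1.23) = −10.2 m/s
|V_g| = √(u_g² + v_g²) = 10.9 m/s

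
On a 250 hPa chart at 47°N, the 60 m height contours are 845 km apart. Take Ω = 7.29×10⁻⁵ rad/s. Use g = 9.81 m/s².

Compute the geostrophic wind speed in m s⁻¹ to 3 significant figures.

Coriolis parameter at 47°N:
f = 2Ω sin φ = 2 × 7.29×10⁻⁵ × sin 47° = 1.07×10⁻⁴ s⁻¹
Height gradient: |∂Z/∂n| = 60 m / 845000 m = 7.10×10⁻⁵
On a pressure surface, geostrophic balance gives V_g = (g/f)|∂Z/∂n|:
V_g = 9.81 × 7.10×10⁻⁵ / 1.07×10⁻⁴ = 6.53 m/s

6.53 m s⁻¹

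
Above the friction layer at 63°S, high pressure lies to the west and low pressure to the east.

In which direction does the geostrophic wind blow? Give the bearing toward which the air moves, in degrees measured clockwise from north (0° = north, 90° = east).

The pressure-gradient force points toward the east (bearing 090°).
Geostrophic balance: in the Southern Hemisphere the Coriolis force deflects motion to the left, so the geostrophic wind blows 90° to the left of the pressure-gradient force (low pressure on the right).
Rotating 090° by 90° counterclockwise gives 000° — the wind blows toward the north.

000°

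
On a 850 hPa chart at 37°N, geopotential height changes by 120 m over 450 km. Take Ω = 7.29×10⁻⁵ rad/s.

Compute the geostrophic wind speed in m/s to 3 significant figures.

Coriolis parameter at 37°N:
f = 2Ω sin φ = 2 × 7.29×10⁻⁵ × sin 37° = 8.77×10⁻⁵ s⁻¹
Height gradient: |∂Z/∂n| = 120 m / 450000 m = 2.67×10⁻⁴
On a pressure surface, geostrophic balance gives V_g = (g/f)|∂Z/∂n|:
V_g = 9.81 × 2.67×10⁻⁴ / 8.77×10⁻⁵ = 29.8 m/s

29.8 m/s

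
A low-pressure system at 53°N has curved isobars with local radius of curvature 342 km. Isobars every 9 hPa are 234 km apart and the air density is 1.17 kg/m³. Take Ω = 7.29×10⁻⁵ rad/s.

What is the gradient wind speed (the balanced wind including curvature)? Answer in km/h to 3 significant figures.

68.7 km/h

Coriolis parameter at 53°N:
f = 2Ω sin φ = 2 × 7.29×10⁻⁵ × sin 53° = 1.16×10⁻⁴ s⁻¹
Pressure gradient: |∂P/∂n| = 900 Pa / 234000 m = 3.85×10⁻³ Pa/m
Geostrophic speed: V_g = |∂P/∂n|/(fρ) = 3.85×10⁻³/(1.16×10⁻⁴ × 1.17) = 28.2 m/s
Around a low, centrifugal force acts outward with Coriolis, so pressure-gradient force balances both:
(1/ρ)|∂P/∂n| = fV + V²/R  →  V² + fR·V − fR·V_g = 0
With fR = 1.16×10⁻⁴ × 342×10³ m = 39.8 m/s:
V = [−fR + √((fR)² + 4 fR V_g)]/2 = [−39.8 + √(39.8² + 4×39.8×28.2)]/2 = 19.1 m/s
Subgeostrophic (V < V_g = 28.2 m/s), as expected around a low.
Converting: 19.1 m/s × 3.6 = 68.7 km/h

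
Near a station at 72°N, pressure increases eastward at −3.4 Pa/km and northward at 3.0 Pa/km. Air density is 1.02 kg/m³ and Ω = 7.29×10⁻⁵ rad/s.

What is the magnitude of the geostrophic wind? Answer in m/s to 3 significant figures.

32.1 m/s

Coriolis parameter at 72°N:
f = 2Ω sin φ = 2 × 7.29×10⁻⁵ × sin 72° = 1.39×10⁻⁴ s⁻¹
Component geostrophic relations (x east, y north):
u_g = −(1/(fρ)) ∂P/∂y,  v_g = (1/(fρ)) ∂P/∂x
u_g = −(3.0×10⁻³)/(1.39×10⁻⁴ × 1.02) = −21.2 m/s;  v_g = (−3.4×10⁻³)/(1.39×10⁻⁴ × 1.02) = −24.0 m/s
|V_g| = √(u_g² + v_g²) = 32.1 m/s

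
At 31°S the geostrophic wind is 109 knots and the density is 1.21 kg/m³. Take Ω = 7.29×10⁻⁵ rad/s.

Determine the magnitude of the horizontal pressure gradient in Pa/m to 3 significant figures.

Coriolis parameter at 31°S:
f = 2Ω sin φ = 2 × 7.29×10⁻⁵ × sin 31° = 7.51×10⁻⁵ s⁻¹
Wind speed in SI: 109 knots = 56.1 m/s
Geostrophic balance rearranged: |∂P/∂n| = f ρ V_g
|∂P/∂n| = 7.51×10⁻⁵ × 1.21 × 56.1 = 5.10×10⁻³ Pa/m

5.10×10⁻³ Pa/m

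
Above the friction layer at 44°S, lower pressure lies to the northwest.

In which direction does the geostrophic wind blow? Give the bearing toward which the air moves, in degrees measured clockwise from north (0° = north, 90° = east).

225°

The pressure-gradient force points toward the northwest (bearing 315°).
Geostrophic balance: in the Southern Hemisphere the Coriolis force deflects motion to the left, so the geostrophic wind blows 90° to the left of the pressure-gradient force (low pressure on the right).
Rotating 315° by 90° counterclockwise gives 225° — the wind blows toward the southwest.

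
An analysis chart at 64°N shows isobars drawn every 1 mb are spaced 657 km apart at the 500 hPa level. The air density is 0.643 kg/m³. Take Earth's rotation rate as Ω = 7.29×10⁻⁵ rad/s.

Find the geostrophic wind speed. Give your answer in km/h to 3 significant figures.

Coriolis parameter at 64°N:
f = 2Ω sin φ = 2 × 7.29×10⁻⁵ × sin 64° = 1.31×10⁻⁴ s⁻¹
Pressure gradient: |∂P/∂n| = 100 Pa / 657000 m = 1.52×10⁻⁴ Pa/m
Geostrophic balance (pressure-gradient force = Coriolis force):
V_g = (1/(fρ)) |∂P/∂n| = 1.52×10⁻⁴ / (1.31×10⁻⁴ × 0.643) = 1.81 m/s
Converting: 1.81 m/s × 3.6 = 6.50 km/h

6.50 km/h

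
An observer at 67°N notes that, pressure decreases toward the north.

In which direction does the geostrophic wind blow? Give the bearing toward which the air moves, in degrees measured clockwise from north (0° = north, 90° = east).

The pressure-gradient force points toward the north (bearing 000°).
Geostrophic balance: in the Northern Hemisphere the Coriolis force deflects motion to the right, so the geostrophic wind blows 90° to the right of the pressure-gradient force (low pressure on the left).
Rotating 000° by 90° clockwise gives 090° — the wind blows toward the east.

090°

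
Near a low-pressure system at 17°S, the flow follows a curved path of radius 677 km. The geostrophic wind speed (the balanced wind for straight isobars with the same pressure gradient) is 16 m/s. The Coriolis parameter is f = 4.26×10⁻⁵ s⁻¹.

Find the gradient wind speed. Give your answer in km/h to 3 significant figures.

41.2 km/h

Around a low, centrifugal force acts outward with Coriolis, so pressure-gradient force balances both:
(1/ρ)|∂P/∂n| = fV + V²/R  →  V² + fR·V − fR·V_g = 0
With fR = 4.26×10⁻⁵ × 677×10³ m = 28.8 m/s:
V = [−fR + √((fR)² + 4 fR V_g)]/2 = [−28.8 + √(28.8² + 4×28.8×16)]/2 = 11.5 m/s
Subgeostrophic (V < V_g = 16 m/s), as expected around a low.
Converting: 11.5 m/s × 3.6 = 41.2 km/h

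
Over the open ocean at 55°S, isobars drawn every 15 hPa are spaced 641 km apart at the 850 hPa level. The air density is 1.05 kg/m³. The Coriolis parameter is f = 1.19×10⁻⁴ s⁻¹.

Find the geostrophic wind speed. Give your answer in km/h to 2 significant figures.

Pressure gradient: |∂P/∂n| = 1500 Pa / 641000 m = 2.34×10⁻³ Pa/m
Geostrophic balance (pressure-gradient force = Coriolis force):
V_g = (1/(fρ)) |∂P/∂n| = 2.34×10⁻³ / (1.19×10⁻⁴ × 1.05) = 18.7 m/s
Converting: 18.7 m/s × 3.6 = 67 km/h

67 km/h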